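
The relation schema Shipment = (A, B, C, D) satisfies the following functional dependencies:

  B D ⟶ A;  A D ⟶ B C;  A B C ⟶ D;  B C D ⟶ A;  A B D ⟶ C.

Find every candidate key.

{A, D}⁺: AD→BC adds B, C → {A, B, C, D}.
{B, D}⁺: BD→A adds A; AD→BC adds C → {A, B, C, D}.
{A, B, C}⁺: ABC→D adds D → {A, B, C, D}.
Any other superkey contains one of these as a subset, so there are no further candidate keys.

(A, D), (B, D), (A, B, C)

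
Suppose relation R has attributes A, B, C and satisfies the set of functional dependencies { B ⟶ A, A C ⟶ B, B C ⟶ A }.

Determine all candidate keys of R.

AC, BC

Attribute C never appears on the right-hand side of any dependency, so C must belong to every candidate key.
{C}⁺ = {C}, which is not all of the schema, so we must add further attributes.
{A, C}⁺: AC→B adds B → {A, B, C}. Minimal: {C}⁺ = {C}; {A}⁺ = {A} — none reach the full schema.
{B, C}⁺: B→A adds A → {A, B, C}. Minimal: {C}⁺ = {C}; {B}⁺ = {A, B} — none reach the full schema.
Any other superkey contains one of these as a subset, so there are no further candidate keys.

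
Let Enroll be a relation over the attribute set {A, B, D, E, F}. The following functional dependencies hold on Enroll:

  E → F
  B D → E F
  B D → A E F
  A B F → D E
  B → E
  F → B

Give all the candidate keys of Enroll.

{A, B}⁺: B→E adds E; E→F adds F; ABF→DE adds D → {A, B, D, E, F}. Minimal: {B}⁺ = {B, E, F}; {A}⁺ = {A} — none reach the full schema.
{A, E}⁺: E→F adds F; F→B adds B; ABF→DE adds D → {A, B, D, E, F}. Minimal: {E}⁺ = {B, E, F}; {A}⁺ = {A} — none reach the full schema.
{A, F}⁺: F→B adds B; ABF→DE adds D, E → {A, B, D, E, F}. Minimal: {F}⁺ = {B, E, F}; {A}⁺ = {A} — none reach the full schema.
{B, D}⁺: BD→EF adds E, F; BD→AEF adds A → {A, B, D, E, F}. Minimal: {D}⁺ = {D}; {B}⁺ = {B, E, F} — none reach the full schema.
{D, E}⁺: E→F adds F; F→B adds B; BD→AEF adds A → {A, B, D, E, F}. Minimal: {E}⁺ = {B, E, F}; {D}⁺ = {D} — none reach the full schema.
{D, F}⁺: F→B adds B; BD→EF adds E; BD→AEF adds A → {A, B, D, E, F}. Minimal: {F}⁺ = {B, E, F}; {D}⁺ = {D} — none reach the full schema.
Any other superkey contains one of these as a subset, so there are no further candidate keys.

(A, B), (A, E), (A, F), (B, D), (D, E), (D, F)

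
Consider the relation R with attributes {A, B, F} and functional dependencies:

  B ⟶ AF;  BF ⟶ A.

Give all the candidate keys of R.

Attribute B never appears on the right-hand side of any dependency, so B must belong to every candidate key.
{B}⁺ = {A, B, F}, which is all of the schema, so {B} is the only candidate key.

{B}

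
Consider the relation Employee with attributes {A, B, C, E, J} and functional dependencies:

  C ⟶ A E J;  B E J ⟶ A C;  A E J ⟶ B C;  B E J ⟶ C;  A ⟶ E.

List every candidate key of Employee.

{C}⁺: C→AEJ adds A, E, J; AEJ→BC adds B → {A, B, C, E, J}.
{A, J}⁺: A→E adds E; AEJ→BC adds B, C → {A, B, C, E, J}. Minimal: {J}⁺ = {J}; {A}⁺ = {A, E} — none reach the full schema.
{B, E, J}⁺: BEJ→AC adds A, C → {A, B, C, E, J}. Minimal: {E, J}⁺ = {E, J}; {B, J}⁺ = {B, J}; {B, E}⁺ = {B, E} — none reach the full schema.

C; AJ; BEJ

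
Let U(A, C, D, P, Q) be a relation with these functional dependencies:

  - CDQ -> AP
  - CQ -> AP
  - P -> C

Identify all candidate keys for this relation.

Attributes D, Q never appear on any right-hand side, so every candidate key must contain {D, Q}.
{D, Q}⁺ = {D, Q}, which is not all of the schema, so we must add further attributes.
{C, D, Q}⁺: CDQ→AP adds A, P → {A, C, D, P, Q}. Minimal: {D, Q}⁺ = {D, Q}; {C, Q}⁺ = {A, C, P, Q}; {C, D}⁺ = {C, D} — none reach the full schema.
{D, P, Q}⁺: P→C adds C; CDQ→AP adds A → {A, C, D, P, Q}. Minimal: {P, Q}⁺ = {A, C, P, Q}; {D, Q}⁺ = {D, Q}; {D, P}⁺ = {C, D, P} — none reach the full schema.
Any other superkey contains one of these as a subset, so there are no further candidate keys.

CDQ, DPQ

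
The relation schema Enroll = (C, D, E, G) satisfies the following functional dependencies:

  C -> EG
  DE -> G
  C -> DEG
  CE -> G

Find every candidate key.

{C}

Attribute C never appears on the right-hand side of any dependency, so C must belong to every candidate key.
{C}⁺ = {C, D, E, G}, which is all of the schema, so {C} is the only candidate key.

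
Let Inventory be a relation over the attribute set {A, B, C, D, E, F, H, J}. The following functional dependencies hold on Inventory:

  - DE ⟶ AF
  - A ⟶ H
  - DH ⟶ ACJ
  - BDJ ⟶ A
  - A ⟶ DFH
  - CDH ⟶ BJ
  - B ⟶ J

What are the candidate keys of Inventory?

Attribute E never appears on the right-hand side of any dependency, so E must belong to every candidate key.
{E}⁺ = {E}, which is not all of the schema, so we must add further attributes.
{A, E}⁺: A→H adds H; A→DFH adds D, F; DH→ACJ adds C, J; CDH→BJ adds B → {A, B, C, D, E, F, H, J}.
{D, E}⁺: DE→AF adds A, F; A→H adds H; DH→ACJ adds C, J; CDH→BJ adds B → {A, B, C, D, E, F, H, J}.
Any other superkey contains one of these as a subset, so there are no further candidate keys.

{A, E}; {D, E}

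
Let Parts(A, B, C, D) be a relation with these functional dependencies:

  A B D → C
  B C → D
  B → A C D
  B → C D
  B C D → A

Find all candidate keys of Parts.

{B}⁺: B→ACD adds A, C, D → {A, B, C, D}.

B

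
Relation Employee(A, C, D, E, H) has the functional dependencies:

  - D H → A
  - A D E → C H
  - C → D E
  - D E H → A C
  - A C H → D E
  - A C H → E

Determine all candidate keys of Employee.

{A, C}, {C, H}, {A, D, E}, {D, E, H}

{A, C}⁺: C→DE adds D, E; ADE→CH adds H → {A, C, D, E, H}.
{C, H}⁺: C→DE adds D, E; DEH→AC adds A → {A, C, D, E, H}.
{A, D, E}⁺: ADE→CH adds C, H → {A, C, D, E, H}.
{D, E, H}⁺: DH→A adds A; ADE→CH adds C → {A, C, D, E, H}.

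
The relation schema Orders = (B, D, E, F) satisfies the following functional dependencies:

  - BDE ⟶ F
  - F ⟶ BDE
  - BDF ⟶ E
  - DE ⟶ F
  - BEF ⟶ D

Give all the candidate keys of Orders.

(F); (D, E)

{F}⁺: F→BDE adds B, D, E → {B, D, E, F}.
{D, E}⁺: DE→F adds F; F→BDE adds B → {B, D, E, F}. Minimal: {E}⁺ = {E}; {D}⁺ = {D} — none reach the full schema.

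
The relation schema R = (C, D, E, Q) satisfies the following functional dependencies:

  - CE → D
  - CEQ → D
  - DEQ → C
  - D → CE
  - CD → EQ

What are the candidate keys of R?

(D); (C, E)

{D}⁺: D→CE adds C, E; CD→EQ adds Q → {C, D, E, Q}.
{C, E}⁺: CE→D adds D; CD→EQ adds Q → {C, D, E, Q}. Minimal: {E}⁺ = {E}; {C}⁺ = {C} — none reach the full schema.
Any other superkey contains one of these as a subset, so there are no further candidate keys.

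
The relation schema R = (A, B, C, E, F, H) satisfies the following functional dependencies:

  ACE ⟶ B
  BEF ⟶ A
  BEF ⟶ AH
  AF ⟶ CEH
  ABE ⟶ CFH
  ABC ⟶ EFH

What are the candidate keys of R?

{A, F}⁺: AF→CEH adds C, E, H; ACE→B adds B → {A, B, C, E, F, H}. Minimal: {F}⁺ = {F}; {A}⁺ = {A} — none reach the full schema.
{A, B, C}⁺: ABC→EFH adds E, F, H → {A, B, C, E, F, H}. Minimal: {B, C}⁺ = {B, C}; {A, C}⁺ = {A, C}; {A, B}⁺ = {A, B} — none reach the full schema.
{A, B, E}⁺: ABE→CFH adds C, F, H → {A, B, C, E, F, H}. Minimal: {B, E}⁺ = {B, E}; {A, E}⁺ = {A, E}; {A, B}⁺ = {A, B} — none reach the full schema.
{A, C, E}⁺: ACE→B adds B; ABE→CFH adds F, H → {A, B, C, E, F, H}. Minimal: {C, E}⁺ = {C, E}; {A, E}⁺ = {A, E}; {A, C}⁺ = {A, C} — none reach the full schema.
{B, E, F}⁺: BEF→A adds A; BEF→AH adds H; AF→CEH adds C → {A, B, C, E, F, H}. Minimal: {E, F}⁺ = {E, F}; {B, F}⁺ = {B, F}; {B, E}⁺ = {B, E} — none reach the full schema.

{A, F}; {A, B, C}; {A, B, E}; {A, C, E}; {B, E, F}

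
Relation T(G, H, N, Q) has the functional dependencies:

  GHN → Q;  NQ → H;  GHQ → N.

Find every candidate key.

Attribute G never appears on the right-hand side of any dependency, so G must belong to every candidate key.
{G}⁺ = {G}, which is not all of the schema, so we must add further attributes.
{G, H, N}⁺: GHN→Q adds Q → {G, H, N, Q}. Minimal: {H, N}⁺ = {H, N}; {G, N}⁺ = {G, N}; {G, H}⁺ = {G, H} — none reach the full schema.
{G, H, Q}⁺: GHQ→N adds N → {G, H, N, Q}. Minimal: {H, Q}⁺ = {H, Q}; {G, Q}⁺ = {G, Q}; {G, H}⁺ = {G, H} — none reach the full schema.
{G, N, Q}⁺: NQ→H adds H → {G, H, N, Q}. Minimal: {N, Q}⁺ = {H, N, Q}; {G, Q}⁺ = {G, Q}; {G, N}⁺ = {G, N} — none reach the full schema.
Any other superkey contains one of these as a subset, so there are no further candidate keys.

(G, H, N); (G, H, Q); (G, N, Q)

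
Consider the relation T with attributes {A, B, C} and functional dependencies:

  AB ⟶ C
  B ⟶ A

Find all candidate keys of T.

Attribute B never appears on the right-hand side of any dependency, so B must belong to every candidate key.
{B}⁺ = {A, B, C}, which is all of the schema, so {B} is the only candidate key.

{B}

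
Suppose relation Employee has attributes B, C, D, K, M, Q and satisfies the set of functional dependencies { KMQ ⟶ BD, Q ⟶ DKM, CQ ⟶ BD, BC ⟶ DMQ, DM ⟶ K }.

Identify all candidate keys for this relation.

BC, CQ

Attribute C never appears on the right-hand side of any dependency, so C must belong to every candidate key.
{C}⁺ = {C}, which is not all of the schema, so we must add further attributes.
{B, C}⁺: BC→DMQ adds D, M, Q; DM→K adds K → {B, C, D, K, M, Q}. Minimal: {C}⁺ = {C}; {B}⁺ = {B} — none reach the full schema.
{C, Q}⁺: Q→DKM adds D, K, M; CQ→BD adds B → {B, C, D, K, M, Q}. Minimal: {Q}⁺ = {B, D, K, M, Q}; {C}⁺ = {C} — none reach the full schema.
Any other superkey contains one of these as a subset, so there are no further candidate keys.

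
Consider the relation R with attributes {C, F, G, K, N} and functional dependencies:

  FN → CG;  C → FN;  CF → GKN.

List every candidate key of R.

{C}⁺: C→FN adds F, N; CF→GKN adds G, K → {C, F, G, K, N}.
{F, N}⁺: FN→CG adds C, G; CF→GKN adds K → {C, F, G, K, N}.

(C), (F, N)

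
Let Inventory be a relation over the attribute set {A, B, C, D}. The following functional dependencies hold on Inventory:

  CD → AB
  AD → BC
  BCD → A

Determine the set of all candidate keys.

{A, D}⁺: AD→BC adds B, C → {A, B, C, D}.
{C, D}⁺: CD→AB adds A, B → {A, B, C, D}.
Any other superkey contains one of these as a subset, so there are no further candidate keys.

{A, D}; {C, D}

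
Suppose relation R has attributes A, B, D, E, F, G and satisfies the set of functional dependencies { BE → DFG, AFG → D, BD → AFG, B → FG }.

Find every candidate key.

Attributes B, E never appear on any right-hand side, so every candidate key must contain {B, E}.
{B, E}⁺ = {A, B, D, E, F, G}, which is all of the schema, so {B, E} is the only candidate key.

(B, E)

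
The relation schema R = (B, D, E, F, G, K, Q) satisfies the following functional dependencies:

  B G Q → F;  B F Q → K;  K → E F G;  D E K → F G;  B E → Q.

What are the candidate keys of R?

Attributes B, D never appear on any right-hand side, so every candidate key must contain {B, D}.
{B, D}⁺ = {B, D}, which is not all of the schema, so we must add further attributes.
{B, D, K}⁺: K→EFG adds E, F, G; BE→Q adds Q → {B, D, E, F, G, K, Q}. Minimal: {D, K}⁺ = {D, E, F, G, K}; {B, K}⁺ = {B, E, F, G, K, Q}; {B, D}⁺ = {B, D} — none reach the full schema.
{B, D, E, F}⁺: BE→Q adds Q; BFQ→K adds K; K→EFG adds G → {B, D, E, F, G, K, Q}. Minimal: {D, E, F}⁺ = {D, E, F}; {B, E, F}⁺ = {B, E, F, G, K, Q}; {B, D, F}⁺ = {B, D, F}; … — none reach the full schema.
{B, D, E, G}⁺: BE→Q adds Q; BGQ→F adds F; BFQ→K adds K → {B, D, E, F, G, K, Q}. Minimal: {D, E, G}⁺ = {D, E, G}; {B, E, G}⁺ = {B, E, F, G, K, Q}; {B, D, G}⁺ = {B, D, G}; … — none reach the full schema.
{B, D, F, Q}⁺: BFQ→K adds K; K→EFG adds E, G → {B, D, E, F, G, K, Q}. Minimal: {D, F, Q}⁺ = {D, F, Q}; {B, F, Q}⁺ = {B, E, F, G, K, Q}; {B, D, Q}⁺ = {B, D, Q}; … — none reach the full schema.
{B, D, G, Q}⁺: BGQ→F adds F; BFQ→K adds K; K→EFG adds E → {B, D, E, F, G, K, Q}. Minimal: {D, G, Q}⁺ = {D, G, Q}; {B, G, Q}⁺ = {B, E, F, G, K, Q}; {B, D, Q}⁺ = {B, D, Q}; … — none reach the full schema.

{B, D, K}, {B, D, E, F}, {B, D, E, G}, {B, D, F, Q}, {B, D, G, Q}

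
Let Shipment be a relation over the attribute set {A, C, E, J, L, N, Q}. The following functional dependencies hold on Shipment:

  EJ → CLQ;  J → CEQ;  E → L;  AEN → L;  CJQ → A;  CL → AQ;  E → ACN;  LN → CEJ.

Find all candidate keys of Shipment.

E; J; LN

{E}⁺: E→L adds L; E→ACN adds A, C, N; LN→CEJ adds J; EJ→CLQ adds Q → {A, C, E, J, L, N, Q}.
{J}⁺: J→CEQ adds C, E, Q; E→L adds L; CJQ→A adds A; E→ACN adds N → {A, C, E, J, L, N, Q}.
{L, N}⁺: LN→CEJ adds C, E, J; EJ→CLQ adds Q; CJQ→A adds A → {A, C, E, J, L, N, Q}. Minimal: {N}⁺ = {N}; {L}⁺ = {L} — none reach the full schema.
Any other superkey contains one of these as a subset, so there are no further candidate keys.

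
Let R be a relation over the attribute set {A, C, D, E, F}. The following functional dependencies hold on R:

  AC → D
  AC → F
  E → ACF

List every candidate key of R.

{E}

Attribute E never appears on the right-hand side of any dependency, so E must belong to every candidate key.
{E}⁺ = {A, C, D, E, F}, which is all of the schema, so {E} is the only candidate key.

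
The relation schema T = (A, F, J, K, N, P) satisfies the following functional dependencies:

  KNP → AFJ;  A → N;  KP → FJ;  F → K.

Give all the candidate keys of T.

(A, F, P); (A, K, P); (F, N, P); (K, N, P)

Attribute P never appears on the right-hand side of any dependency, so P must belong to every candidate key.
{P}⁺ = {P}, which is not all of the schema, so we must add further attributes.
{A, F, P}⁺: A→N adds N; F→K adds K; KNP→AFJ adds J → {A, F, J, K, N, P}. Minimal: {F, P}⁺ = {F, J, K, P}; {A, P}⁺ = {A, N, P}; {A, F}⁺ = {A, F, K, N} — none reach the full schema.
{A, K, P}⁺: A→N adds N; KP→FJ adds F, J → {A, F, J, K, N, P}. Minimal: {K, P}⁺ = {F, J, K, P}; {A, P}⁺ = {A, N, P}; {A, K}⁺ = {A, K, N} — none reach the full schema.
{F, N, P}⁺: F→K adds K; KNP→AFJ adds A, J → {A, F, J, K, N, P}. Minimal: {N, P}⁺ = {N, P}; {F, P}⁺ = {F, J, K, P}; {F, N}⁺ = {F, K, N} — none reach the full schema.
{K, N, P}⁺: KNP→AFJ adds A, F, J → {A, F, J, K, N, P}. Minimal: {N, P}⁺ = {N, P}; {K, P}⁺ = {F, J, K, P}; {K, N}⁺ = {K, N} — none reach the full schema.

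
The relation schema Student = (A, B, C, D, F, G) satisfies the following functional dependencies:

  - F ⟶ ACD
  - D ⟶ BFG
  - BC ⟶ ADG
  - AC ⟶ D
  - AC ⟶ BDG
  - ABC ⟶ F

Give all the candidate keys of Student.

{D}⁺: D→BFG adds B, F, G; F→ACD adds A, C → {A, B, C, D, F, G}.
{F}⁺: F→ACD adds A, C, D; D→BFG adds B, G → {A, B, C, D, F, G}.
{A, C}⁺: AC→D adds D; AC→BDG adds B, G; ABC→F adds F → {A, B, C, D, F, G}.
{B, C}⁺: BC→ADG adds A, D, G; ABC→F adds F → {A, B, C, D, F, G}.
Any other superkey contains one of these as a subset, so there are no further candidate keys.

{D}, {F}, {A, C}, {B, C}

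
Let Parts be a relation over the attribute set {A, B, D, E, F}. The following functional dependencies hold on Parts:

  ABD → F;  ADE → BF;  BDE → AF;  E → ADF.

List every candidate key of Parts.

(E)

Attribute E never appears on the right-hand side of any dependency, so E must belong to every candidate key.
{E}⁺ = {A, B, D, E, F}, which is all of the schema, so {E} is the only candidate key.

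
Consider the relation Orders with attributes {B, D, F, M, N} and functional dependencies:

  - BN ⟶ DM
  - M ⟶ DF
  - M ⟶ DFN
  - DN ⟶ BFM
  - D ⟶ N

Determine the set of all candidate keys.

{D}, {M}, {B, N}

{D}⁺: D→N adds N; DN→BFM adds B, F, M → {B, D, F, M, N}.
{M}⁺: M→DF adds D, F; M→DFN adds N; DN→BFM adds B → {B, D, F, M, N}.
{B, N}⁺: BN→DM adds D, M; M→DF adds F → {B, D, F, M, N}. Minimal: {N}⁺ = {N}; {B}⁺ = {B} — none reach the full schema.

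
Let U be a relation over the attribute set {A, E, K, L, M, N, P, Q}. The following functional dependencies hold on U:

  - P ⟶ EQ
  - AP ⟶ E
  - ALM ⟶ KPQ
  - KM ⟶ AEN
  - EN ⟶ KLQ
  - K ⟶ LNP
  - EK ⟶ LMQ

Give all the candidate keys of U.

{K}⁺: K→LNP adds L, N, P; P→EQ adds E, Q; EK→LMQ adds M; KM→AEN adds A → {A, E, K, L, M, N, P, Q}.
{E, N}⁺: EN→KLQ adds K, L, Q; K→LNP adds P; EK→LMQ adds M; KM→AEN adds A → {A, E, K, L, M, N, P, Q}. Minimal: {N}⁺ = {N}; {E}⁺ = {E} — none reach the full schema.
{N, P}⁺: P→EQ adds E, Q; EN→KLQ adds K, L; EK→LMQ adds M; KM→AEN adds A → {A, E, K, L, M, N, P, Q}. Minimal: {P}⁺ = {E, P, Q}; {N}⁺ = {N} — none reach the full schema.
{A, L, M}⁺: ALM→KPQ adds K, P, Q; KM→AEN adds E, N → {A, E, K, L, M, N, P, Q}. Minimal: {L, M}⁺ = {L, M}; {A, M}⁺ = {A, M}; {A, L}⁺ = {A, L} — none reach the full schema.
Any other superkey contains one of these as a subset, so there are no further candidate keys.

K, EN, NP, ALM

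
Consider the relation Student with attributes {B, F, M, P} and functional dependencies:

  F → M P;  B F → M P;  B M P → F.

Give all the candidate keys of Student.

{B, F}⁺: F→MP adds M, P → {B, F, M, P}. Minimal: {F}⁺ = {F, M, P}; {B}⁺ = {B} — none reach the full schema.
{B, M, P}⁺: BMP→F adds F → {B, F, M, P}. Minimal: {M, P}⁺ = {M, P}; {B, P}⁺ = {B, P}; {B, M}⁺ = {B, M} — none reach the full schema.
Any other superkey contains one of these as a subset, so there are no further candidate keys.

BF, BMP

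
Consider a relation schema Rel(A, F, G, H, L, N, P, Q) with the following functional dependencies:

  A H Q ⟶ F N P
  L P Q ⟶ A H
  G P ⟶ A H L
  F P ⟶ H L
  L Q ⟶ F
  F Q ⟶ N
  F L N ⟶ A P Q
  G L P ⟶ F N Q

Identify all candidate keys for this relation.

GP, GLQ, AGHQ, FGLN

Attribute G never appears on the right-hand side of any dependency, so G must belong to every candidate key.
{G}⁺ = {G}, which is not all of the schema, so we must add further attributes.
{G, P}⁺: GP→AHL adds A, H, L; GLP→FNQ adds F, N, Q → {A, F, G, H, L, N, P, Q}.
{G, L, Q}⁺: LQ→F adds F; FQ→N adds N; FLN→APQ adds A, P; LPQ→AH adds H → {A, F, G, H, L, N, P, Q}.
{A, G, H, Q}⁺: AHQ→FNP adds F, N, P; GP→AHL adds L → {A, F, G, H, L, N, P, Q}.
{F, G, L, N}⁺: FLN→APQ adds A, P, Q; LPQ→AH adds H → {A, F, G, H, L, N, P, Q}.
Any other superkey contains one of these as a subset, so there are no further candidate keys.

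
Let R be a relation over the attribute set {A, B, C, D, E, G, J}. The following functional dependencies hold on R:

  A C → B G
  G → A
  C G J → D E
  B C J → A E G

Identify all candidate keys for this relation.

{A, C, J}; {B, C, J}; {C, G, J}

Attributes C, J never appear on any right-hand side, so every candidate key must contain {C, J}.
{C, J}⁺ = {C, J}, which is not all of the schema, so we must add further attributes.
{A, C, J}⁺: AC→BG adds B, G; CGJ→DE adds D, E → {A, B, C, D, E, G, J}. Minimal: {C, J}⁺ = {C, J}; {A, J}⁺ = {A, J}; {A, C}⁺ = {A, B, C, G} — none reach the full schema.
{B, C, J}⁺: BCJ→AEG adds A, E, G; CGJ→DE adds D → {A, B, C, D, E, G, J}. Minimal: {C, J}⁺ = {C, J}; {B, J}⁺ = {B, J}; {B, C}⁺ = {B, C} — none reach the full schema.
{C, G, J}⁺: G→A adds A; CGJ→DE adds D, E; AC→BG adds B → {A, B, C, D, E, G, J}. Minimal: {G, J}⁺ = {A, G, J}; {C, J}⁺ = {C, J}; {C, G}⁺ = {A, B, C, G} — none reach the full schema.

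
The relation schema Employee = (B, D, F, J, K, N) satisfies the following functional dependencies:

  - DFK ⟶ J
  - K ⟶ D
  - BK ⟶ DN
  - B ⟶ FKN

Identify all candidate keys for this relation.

Attribute B never appears on the right-hand side of any dependency, so B must belong to every candidate key.
{B}⁺ = {B, D, F, J, K, N}, which is all of the schema, so {B} is the only candidate key.

(B)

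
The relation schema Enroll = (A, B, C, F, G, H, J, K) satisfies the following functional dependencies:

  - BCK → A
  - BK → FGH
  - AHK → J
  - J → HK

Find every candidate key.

{B, C, J}, {B, C, K}

Attributes B, C never appear on any right-hand side, so every candidate key must contain {B, C}.
{B, C}⁺ = {B, C}, which is not all of the schema, so we must add further attributes.
{B, C, J}⁺: J→HK adds H, K; BCK→A adds A; BK→FGH adds F, G → {A, B, C, F, G, H, J, K}. Minimal: {C, J}⁺ = {C, H, J, K}; {B, J}⁺ = {B, F, G, H, J, K}; {B, C}⁺ = {B, C} — none reach the full schema.
{B, C, K}⁺: BCK→A adds A; BK→FGH adds F, G, H; AHK→J adds J → {A, B, C, F, G, H, J, K}. Minimal: {C, K}⁺ = {C, K}; {B, K}⁺ = {B, F, G, H, K}; {B, C}⁺ = {B, C} — none reach the full schema.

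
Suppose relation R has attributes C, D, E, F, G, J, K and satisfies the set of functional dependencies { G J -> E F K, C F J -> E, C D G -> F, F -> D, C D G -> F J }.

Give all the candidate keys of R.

CDG, CFG, CGJ

Attributes C, G never appear on any right-hand side, so every candidate key must contain {C, G}.
{C, G}⁺ = {C, G}, which is not all of the schema, so we must add further attributes.
{C, D, G}⁺: CDG→F adds F; CDG→FJ adds J; GJ→EFK adds E, K → {C, D, E, F, G, J, K}.
{C, F, G}⁺: F→D adds D; CDG→FJ adds J; GJ→EFK adds E, K → {C, D, E, F, G, J, K}.
{C, G, J}⁺: GJ→EFK adds E, F, K; F→D adds D → {C, D, E, F, G, J, K}.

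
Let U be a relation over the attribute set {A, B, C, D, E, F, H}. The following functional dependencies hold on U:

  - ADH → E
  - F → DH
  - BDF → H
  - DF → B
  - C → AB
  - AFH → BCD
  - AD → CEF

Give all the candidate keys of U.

{A, D}⁺: AD→CEF adds C, E, F; F→DH adds H; DF→B adds B → {A, B, C, D, E, F, H}.
{A, F}⁺: F→DH adds D, H; DF→B adds B; AFH→BCD adds C; AD→CEF adds E → {A, B, C, D, E, F, H}.
{C, D}⁺: C→AB adds A, B; AD→CEF adds E, F; F→DH adds H → {A, B, C, D, E, F, H}.
{C, F}⁺: F→DH adds D, H; DF→B adds B; C→AB adds A; AD→CEF adds E → {A, B, C, D, E, F, H}.

{A, D}, {A, F}, {C, D}, {C, F}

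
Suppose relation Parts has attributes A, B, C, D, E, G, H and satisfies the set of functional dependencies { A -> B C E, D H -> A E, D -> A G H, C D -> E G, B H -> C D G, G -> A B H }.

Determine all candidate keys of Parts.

{D}⁺: D→AGH adds A, G, H; G→ABH adds B; A→BCE adds C, E → {A, B, C, D, E, G, H}.
{G}⁺: G→ABH adds A, B, H; A→BCE adds C, E; BH→CDG adds D → {A, B, C, D, E, G, H}.
{A, H}⁺: A→BCE adds B, C, E; BH→CDG adds D, G → {A, B, C, D, E, G, H}.
{B, H}⁺: BH→CDG adds C, D, G; G→ABH adds A; A→BCE adds E → {A, B, C, D, E, G, H}.

{D}, {G}, {A, H}, {B, H}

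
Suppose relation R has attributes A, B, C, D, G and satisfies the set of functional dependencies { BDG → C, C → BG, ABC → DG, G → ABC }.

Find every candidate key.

C, G

{C}⁺: C→BG adds B, G; G→ABC adds A; ABC→DG adds D → {A, B, C, D, G}.
{G}⁺: G→ABC adds A, B, C; ABC→DG adds D → {A, B, C, D, G}.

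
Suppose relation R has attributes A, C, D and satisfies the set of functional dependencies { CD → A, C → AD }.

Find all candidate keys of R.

{C}⁺: C→AD adds A, D → {A, C, D}.
No other minimal superkey exists.

(C)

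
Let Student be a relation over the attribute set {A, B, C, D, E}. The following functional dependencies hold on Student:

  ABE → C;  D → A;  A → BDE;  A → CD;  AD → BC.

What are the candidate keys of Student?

{A}; {D}

{A}⁺: A→BDE adds B, D, E; A→CD adds C → {A, B, C, D, E}.
{D}⁺: D→A adds A; A→BDE adds B, E; A→CD adds C → {A, B, C, D, E}.
Any other superkey contains one of these as a subset, so there are no further candidate keys.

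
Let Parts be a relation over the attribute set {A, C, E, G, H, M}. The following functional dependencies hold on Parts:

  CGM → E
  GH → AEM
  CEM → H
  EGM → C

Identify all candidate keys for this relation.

{G, H}⁺: GH→AEM adds A, E, M; EGM→C adds C → {A, C, E, G, H, M}.
{C, G, M}⁺: CGM→E adds E; CEM→H adds H; GH→AEM adds A → {A, C, E, G, H, M}.
{E, G, M}⁺: EGM→C adds C; CEM→H adds H; GH→AEM adds A → {A, C, E, G, H, M}.
Any other superkey contains one of these as a subset, so there are no further candidate keys.

(G, H), (C, G, M), (E, G, M)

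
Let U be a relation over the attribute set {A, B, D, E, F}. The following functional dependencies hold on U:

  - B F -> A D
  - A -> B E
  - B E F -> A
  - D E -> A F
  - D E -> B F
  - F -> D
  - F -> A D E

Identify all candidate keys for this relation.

{F}; {A, D}; {D, E}

{F}⁺: F→D adds D; F→ADE adds A, E; A→BE adds B → {A, B, D, E, F}.
{A, D}⁺: A→BE adds B, E; DE→AF adds F → {A, B, D, E, F}. Minimal: {D}⁺ = {D}; {A}⁺ = {A, B, E} — none reach the full schema.
{D, E}⁺: DE→AF adds A, F; DE→BF adds B → {A, B, D, E, F}. Minimal: {E}⁺ = {E}; {D}⁺ = {D} — none reach the full schema.
Any other superkey contains one of these as a subset, so there are no further candidate keys.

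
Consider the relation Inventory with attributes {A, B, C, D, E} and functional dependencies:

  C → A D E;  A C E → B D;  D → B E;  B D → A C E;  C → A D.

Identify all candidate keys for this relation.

{C}; {D}

{C}⁺: C→ADE adds A, D, E; ACE→BD adds B → {A, B, C, D, E}.
{D}⁺: D→BE adds B, E; BD→ACE adds A, C → {A, B, C, D, E}.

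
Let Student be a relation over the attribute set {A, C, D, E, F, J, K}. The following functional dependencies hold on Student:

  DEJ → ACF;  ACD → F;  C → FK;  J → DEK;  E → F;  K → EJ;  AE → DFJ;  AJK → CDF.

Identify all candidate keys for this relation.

{C}⁺: C→FK adds F, K; K→EJ adds E, J; J→DEK adds D; DEJ→ACF adds A → {A, C, D, E, F, J, K}.
{J}⁺: J→DEK adds D, E, K; E→F adds F; DEJ→ACF adds A, C → {A, C, D, E, F, J, K}.
{K}⁺: K→EJ adds E, J; J→DEK adds D; E→F adds F; DEJ→ACF adds A, C → {A, C, D, E, F, J, K}.
{A, E}⁺: E→F adds F; AE→DFJ adds D, J; DEJ→ACF adds C; C→FK adds K → {A, C, D, E, F, J, K}. Minimal: {E}⁺ = {E, F}; {A}⁺ = {A} — none reach the full schema.
Any other superkey contains one of these as a subset, so there are no further candidate keys.

C, J, K, AE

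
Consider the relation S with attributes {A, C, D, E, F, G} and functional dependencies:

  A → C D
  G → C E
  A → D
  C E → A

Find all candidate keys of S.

Attributes F, G never appear on any right-hand side, so every candidate key must contain {F, G}.
{F, G}⁺ = {A, C, D, E, F, G}, which is all of the schema, so {F, G} is the only candidate key.

{F, G}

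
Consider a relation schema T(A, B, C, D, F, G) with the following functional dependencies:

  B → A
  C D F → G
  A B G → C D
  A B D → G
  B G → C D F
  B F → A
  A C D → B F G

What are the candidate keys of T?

{B, D}, {B, G}, {A, C, D}

{B, D}⁺: B→A adds A; ABD→G adds G; BG→CDF adds C, F → {A, B, C, D, F, G}. Minimal: {D}⁺ = {D}; {B}⁺ = {A, B} — none reach the full schema.
{B, G}⁺: B→A adds A; ABG→CD adds C, D; BG→CDF adds F → {A, B, C, D, F, G}. Minimal: {G}⁺ = {G}; {B}⁺ = {A, B} — none reach the full schema.
{A, C, D}⁺: ACD→BFG adds B, F, G → {A, B, C, D, F, G}. Minimal: {C, D}⁺ = {C, D}; {A, D}⁺ = {A, D}; {A, C}⁺ = {A, C} — none reach the full schema.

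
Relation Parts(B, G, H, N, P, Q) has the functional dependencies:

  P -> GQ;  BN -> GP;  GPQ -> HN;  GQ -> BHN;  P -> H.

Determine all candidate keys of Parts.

{P}⁺: P→GQ adds G, Q; GPQ→HN adds H, N; GQ→BHN adds B → {B, G, H, N, P, Q}.
{B, N}⁺: BN→GP adds G, P; P→H adds H; P→GQ adds Q → {B, G, H, N, P, Q}. Minimal: {N}⁺ = {N}; {B}⁺ = {B} — none reach the full schema.
{G, Q}⁺: GQ→BHN adds B, H, N; BN→GP adds P → {B, G, H, N, P, Q}. Minimal: {Q}⁺ = {Q}; {G}⁺ = {G} — none reach the full schema.

{P}; {B, N}; {G, Q}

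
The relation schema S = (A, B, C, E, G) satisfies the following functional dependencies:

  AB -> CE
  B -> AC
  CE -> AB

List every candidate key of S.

BG; CEG

Attribute G never appears on the right-hand side of any dependency, so G must belong to every candidate key.
{G}⁺ = {G}, which is not all of the schema, so we must add further attributes.
{B, G}⁺: B→AC adds A, C; AB→CE adds E → {A, B, C, E, G}.
{C, E, G}⁺: CE→AB adds A, B → {A, B, C, E, G}.
Any other superkey contains one of these as a subset, so there are no further candidate keys.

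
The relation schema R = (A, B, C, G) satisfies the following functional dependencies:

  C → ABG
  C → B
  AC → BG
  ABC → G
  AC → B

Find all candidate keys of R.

Attribute C never appears on the right-hand side of any dependency, so C must belong to every candidate key.
{C}⁺ = {A, B, C, G}, which is all of the schema, so {C} is the only candidate key.

C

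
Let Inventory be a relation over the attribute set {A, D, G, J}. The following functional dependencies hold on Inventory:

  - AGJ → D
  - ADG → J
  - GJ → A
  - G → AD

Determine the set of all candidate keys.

Attribute G never appears on the right-hand side of any dependency, so G must belong to every candidate key.
{G}⁺ = {A, D, G, J}, which is all of the schema, so {G} is the only candidate key.

G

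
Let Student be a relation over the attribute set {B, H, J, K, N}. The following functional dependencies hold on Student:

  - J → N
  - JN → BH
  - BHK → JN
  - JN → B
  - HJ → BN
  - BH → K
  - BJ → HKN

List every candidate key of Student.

(J), (B, H)

{J}⁺: J→N adds N; JN→BH adds B, H; BH→K adds K → {B, H, J, K, N}.
{B, H}⁺: BH→K adds K; BHK→JN adds J, N → {B, H, J, K, N}. Minimal: {H}⁺ = {H}; {B}⁺ = {B} — none reach the full schema.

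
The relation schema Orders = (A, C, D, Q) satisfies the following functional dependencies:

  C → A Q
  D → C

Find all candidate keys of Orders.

Attribute D never appears on the right-hand side of any dependency, so D must belong to every candidate key.
{D}⁺ = {A, C, D, Q}, which is all of the schema, so {D} is the only candidate key.

{D}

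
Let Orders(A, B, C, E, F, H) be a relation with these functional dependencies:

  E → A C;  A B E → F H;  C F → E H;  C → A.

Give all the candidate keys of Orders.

(B, E), (B, C, F)

Attribute B never appears on the right-hand side of any dependency, so B must belong to every candidate key.
{B}⁺ = {B}, which is not all of the schema, so we must add further attributes.
{B, E}⁺: E→AC adds A, C; ABE→FH adds F, H → {A, B, C, E, F, H}. Minimal: {E}⁺ = {A, C, E}; {B}⁺ = {B} — none reach the full schema.
{B, C, F}⁺: CF→EH adds E, H; C→A adds A → {A, B, C, E, F, H}. Minimal: {C, F}⁺ = {A, C, E, F, H}; {B, F}⁺ = {B, F}; {B, C}⁺ = {A, B, C} — none reach the full schema.
Any other superkey contains one of these as a subset, so there are no further candidate keys.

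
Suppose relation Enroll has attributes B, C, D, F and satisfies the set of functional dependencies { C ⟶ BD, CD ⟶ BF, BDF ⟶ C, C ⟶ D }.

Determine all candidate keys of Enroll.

{C}⁺: C→BD adds B, D; CD→BF adds F → {B, C, D, F}.
{B, D, F}⁺: BDF→C adds C → {B, C, D, F}.
Any other superkey contains one of these as a subset, so there are no further candidate keys.

(C), (B, D, F)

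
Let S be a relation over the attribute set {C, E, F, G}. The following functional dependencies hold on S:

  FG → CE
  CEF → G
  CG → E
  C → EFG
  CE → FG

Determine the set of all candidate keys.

{C}⁺: C→EFG adds E, F, G → {C, E, F, G}.
{F, G}⁺: FG→CE adds C, E → {C, E, F, G}.
Any other superkey contains one of these as a subset, so there are no further candidate keys.

{C}; {F, G}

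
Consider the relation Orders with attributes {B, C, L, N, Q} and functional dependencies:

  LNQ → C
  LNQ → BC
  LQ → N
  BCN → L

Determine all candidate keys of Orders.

Attribute Q never appears on the right-hand side of any dependency, so Q must belong to every candidate key.
{Q}⁺ = {Q}, which is not all of the schema, so we must add further attributes.
{L, Q}⁺: LQ→N adds N; LNQ→C adds C; LNQ→BC adds B → {B, C, L, N, Q}. Minimal: {Q}⁺ = {Q}; {L}⁺ = {L} — none reach the full schema.
{B, C, N, Q}⁺: BCN→L adds L → {B, C, L, N, Q}. Minimal: {C, N, Q}⁺ = {C, N, Q}; {B, N, Q}⁺ = {B, N, Q}; {B, C, Q}⁺ = {B, C, Q}; … — none reach the full schema.

LQ; BCNQ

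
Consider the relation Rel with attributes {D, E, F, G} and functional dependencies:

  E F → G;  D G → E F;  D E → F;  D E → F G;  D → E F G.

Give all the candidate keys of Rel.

{D}⁺: D→EFG adds E, F, G → {D, E, F, G}.

{D}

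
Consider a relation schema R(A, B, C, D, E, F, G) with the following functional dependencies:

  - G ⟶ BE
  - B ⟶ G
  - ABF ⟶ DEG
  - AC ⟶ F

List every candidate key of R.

Attributes A, C never appear on any right-hand side, so every candidate key must contain {A, C}.
{A, C}⁺ = {A, C, F}, which is not all of the schema, so we must add further attributes.
{A, B, C}⁺: B→G adds G; AC→F adds F; G→BE adds E; ABF→DEG adds D → {A, B, C, D, E, F, G}. Minimal: {B, C}⁺ = {B, C, E, G}; {A, C}⁺ = {A, C, F}; {A, B}⁺ = {A, B, E, G} — none reach the full schema.
{A, C, G}⁺: G→BE adds B, E; AC→F adds F; ABF→DEG adds D → {A, B, C, D, E, F, G}. Minimal: {C, G}⁺ = {B, C, E, G}; {A, G}⁺ = {A, B, E, G}; {A, C}⁺ = {A, C, F} — none reach the full schema.
Any other superkey contains one of these as a subset, so there are no further candidate keys.

{A, B, C}; {A, C, G}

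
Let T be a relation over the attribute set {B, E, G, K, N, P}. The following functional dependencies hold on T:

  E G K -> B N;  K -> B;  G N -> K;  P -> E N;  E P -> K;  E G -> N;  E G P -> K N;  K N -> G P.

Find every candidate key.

{P}⁺: P→EN adds E, N; EP→K adds K; KN→GP adds G; EGK→BN adds B → {B, E, G, K, N, P}.
{E, G}⁺: EG→N adds N; GN→K adds K; KN→GP adds P; EGK→BN adds B → {B, E, G, K, N, P}. Minimal: {G}⁺ = {G}; {E}⁺ = {E} — none reach the full schema.
{G, N}⁺: GN→K adds K; KN→GP adds P; K→B adds B; P→EN adds E → {B, E, G, K, N, P}. Minimal: {N}⁺ = {N}; {G}⁺ = {G} — none reach the full schema.
{K, N}⁺: K→B adds B; KN→GP adds G, P; P→EN adds E → {B, E, G, K, N, P}. Minimal: {N}⁺ = {N}; {K}⁺ = {B, K} — none reach the full schema.

{P}; {E, G}; {G, N}; {K, N}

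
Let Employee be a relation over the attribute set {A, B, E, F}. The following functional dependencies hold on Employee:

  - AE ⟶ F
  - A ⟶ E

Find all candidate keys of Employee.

(A, B)

Attributes A, B never appear on any right-hand side, so every candidate key must contain {A, B}.
{A, B}⁺ = {A, B, E, F}, which is all of the schema, so {A, B} is the only candidate key.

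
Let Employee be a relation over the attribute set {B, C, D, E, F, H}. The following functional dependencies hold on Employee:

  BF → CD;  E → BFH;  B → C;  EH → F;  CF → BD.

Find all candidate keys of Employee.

Attribute E never appears on the right-hand side of any dependency, so E must belong to every candidate key.
{E}⁺ = {B, C, D, E, F, H}, which is all of the schema, so {E} is the only candidate key.

{E}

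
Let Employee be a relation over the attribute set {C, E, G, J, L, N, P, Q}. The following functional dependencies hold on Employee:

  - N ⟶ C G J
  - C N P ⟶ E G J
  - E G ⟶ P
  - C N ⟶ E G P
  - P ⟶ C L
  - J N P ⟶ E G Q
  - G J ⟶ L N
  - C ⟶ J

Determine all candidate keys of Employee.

{N}, {C, G}, {E, G}, {G, J}, {G, P}

{N}⁺: N→CGJ adds C, G, J; CN→EGP adds E, P; P→CL adds L; JNP→EGQ adds Q → {C, E, G, J, L, N, P, Q}.
{C, G}⁺: C→J adds J; GJ→LN adds L, N; CN→EGP adds E, P; JNP→EGQ adds Q → {C, E, G, J, L, N, P, Q}. Minimal: {G}⁺ = {G}; {C}⁺ = {C, J} — none reach the full schema.
{E, G}⁺: EG→P adds P; P→CL adds C, L; C→J adds J; GJ→LN adds N; JNP→EGQ adds Q → {C, E, G, J, L, N, P, Q}. Minimal: {G}⁺ = {G}; {E}⁺ = {E} — none reach the full schema.
{G, J}⁺: GJ→LN adds L, N; N→CGJ adds C; CN→EGP adds E, P; JNP→EGQ adds Q → {C, E, G, J, L, N, P, Q}. Minimal: {J}⁺ = {J}; {G}⁺ = {G} — none reach the full schema.
{G, P}⁺: P→CL adds C, L; C→J adds J; GJ→LN adds N; CNP→EGJ adds E; JNP→EGQ adds Q → {C, E, G, J, L, N, P, Q}. Minimal: {P}⁺ = {C, J, L, P}; {G}⁺ = {G} — none reach the full schema.
Any other superkey contains one of these as a subset, so there are no further candidate keys.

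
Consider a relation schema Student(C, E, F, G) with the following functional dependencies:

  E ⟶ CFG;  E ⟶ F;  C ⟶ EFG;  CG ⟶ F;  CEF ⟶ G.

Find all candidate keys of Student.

{C}, {E}

{C}⁺: C→EFG adds E, F, G → {C, E, F, G}.
{E}⁺: E→CFG adds C, F, G → {C, E, F, G}.
Any other superkey contains one of these as a subset, so there are no further candidate keys.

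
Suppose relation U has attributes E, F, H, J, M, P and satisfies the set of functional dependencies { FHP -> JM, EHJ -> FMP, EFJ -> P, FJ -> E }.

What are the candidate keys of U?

{E, H, J}⁺: EHJ→FMP adds F, M, P → {E, F, H, J, M, P}.
{F, H, J}⁺: FJ→E adds E; EHJ→FMP adds M, P → {E, F, H, J, M, P}.
{F, H, P}⁺: FHP→JM adds J, M; FJ→E adds E → {E, F, H, J, M, P}.
Any other superkey contains one of these as a subset, so there are no further candidate keys.

{E, H, J}; {F, H, J}; {F, H, P}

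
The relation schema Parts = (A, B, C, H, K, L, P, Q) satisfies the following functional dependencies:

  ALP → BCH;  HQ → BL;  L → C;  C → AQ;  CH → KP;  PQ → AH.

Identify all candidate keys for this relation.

{C, H}⁺: C→AQ adds A, Q; CH→KP adds K, P; HQ→BL adds B, L → {A, B, C, H, K, L, P, Q}.
{C, P}⁺: C→AQ adds A, Q; PQ→AH adds H; HQ→BL adds B, L; CH→KP adds K → {A, B, C, H, K, L, P, Q}.
{H, L}⁺: L→C adds C; C→AQ adds A, Q; CH→KP adds K, P; ALP→BCH adds B → {A, B, C, H, K, L, P, Q}.
{H, Q}⁺: HQ→BL adds B, L; L→C adds C; C→AQ adds A; CH→KP adds K, P → {A, B, C, H, K, L, P, Q}.
{L, P}⁺: L→C adds C; C→AQ adds A, Q; PQ→AH adds H; ALP→BCH adds B; CH→KP adds K → {A, B, C, H, K, L, P, Q}.
{P, Q}⁺: PQ→AH adds A, H; HQ→BL adds B, L; L→C adds C; CH→KP adds K → {A, B, C, H, K, L, P, Q}.

CH, CP, HL, HQ, LP, PQ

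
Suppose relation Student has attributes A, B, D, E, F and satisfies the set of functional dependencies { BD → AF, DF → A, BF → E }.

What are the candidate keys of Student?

{B, D}

Attributes B, D never appear on any right-hand side, so every candidate key must contain {B, D}.
{B, D}⁺ = {A, B, D, E, F}, which is all of the schema, so {B, D} is the only candidate key.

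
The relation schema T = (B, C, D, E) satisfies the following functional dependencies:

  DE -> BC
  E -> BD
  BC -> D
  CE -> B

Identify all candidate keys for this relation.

Attribute E never appears on the right-hand side of any dependency, so E must belong to every candidate key.
{E}⁺ = {B, C, D, E}, which is all of the schema, so {E} is the only candidate key.

E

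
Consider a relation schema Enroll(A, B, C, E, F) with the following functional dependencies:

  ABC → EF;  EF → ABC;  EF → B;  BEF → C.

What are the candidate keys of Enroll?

EF, ABC

{E, F}⁺: EF→ABC adds A, B, C → {A, B, C, E, F}. Minimal: {F}⁺ = {F}; {E}⁺ = {E} — none reach the full schema.
{A, B, C}⁺: ABC→EF adds E, F → {A, B, C, E, F}. Minimal: {B, C}⁺ = {B, C}; {A, C}⁺ = {A, C}; {A, B}⁺ = {A, B} — none reach the full schema.
Any other superkey contains one of these as a subset, so there are no further candidate keys.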